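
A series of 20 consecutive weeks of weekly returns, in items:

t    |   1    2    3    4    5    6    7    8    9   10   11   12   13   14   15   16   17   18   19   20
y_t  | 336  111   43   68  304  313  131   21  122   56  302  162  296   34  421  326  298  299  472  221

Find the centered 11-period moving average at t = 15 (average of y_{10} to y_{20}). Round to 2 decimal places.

Sum of periods 10–20: 56 + 302 + 162 + 296 + 34 + 421 + 326 + 298 + 299 + 472 + 221 = 2887
Divide by 11: 2887 / 11 = 262.45

262.45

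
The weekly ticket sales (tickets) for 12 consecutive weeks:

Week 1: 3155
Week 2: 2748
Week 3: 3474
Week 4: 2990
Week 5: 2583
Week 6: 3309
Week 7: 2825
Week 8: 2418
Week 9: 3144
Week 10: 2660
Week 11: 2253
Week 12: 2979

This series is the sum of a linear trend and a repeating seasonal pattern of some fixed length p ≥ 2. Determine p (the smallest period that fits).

First differences y_{t+1} − y_t: -407, 726, -484, -407, 726, -484, -407, 726, …
The difference pattern repeats every 3 terms and not for any smaller step, so p = 3.

3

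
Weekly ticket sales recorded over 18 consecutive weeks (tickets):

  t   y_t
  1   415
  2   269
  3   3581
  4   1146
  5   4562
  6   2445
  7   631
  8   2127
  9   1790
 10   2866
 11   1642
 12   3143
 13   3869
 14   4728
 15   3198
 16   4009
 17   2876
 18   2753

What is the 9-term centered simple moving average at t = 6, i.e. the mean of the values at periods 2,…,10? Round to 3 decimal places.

2157.444

Sum of periods 2–10: 269 + 3581 + 1146 + 4562 + 2445 + 631 + 2127 + 1790 + 2866 = 19417
Divide by 9: 19417 / 9 = 2157.444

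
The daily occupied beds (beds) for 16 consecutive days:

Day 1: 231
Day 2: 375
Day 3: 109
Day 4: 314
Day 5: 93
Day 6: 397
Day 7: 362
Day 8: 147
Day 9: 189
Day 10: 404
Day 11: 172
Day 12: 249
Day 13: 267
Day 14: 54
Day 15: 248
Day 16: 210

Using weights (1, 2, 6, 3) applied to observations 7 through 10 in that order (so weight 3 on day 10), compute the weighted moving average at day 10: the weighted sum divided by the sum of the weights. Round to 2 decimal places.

250.17

Weighted sum: 1·362 + 2·147 + 6·189 + 3·404 = 362 + 294 + 1134 + 1212 = 3002
Weight total: 1 + 2 + 6 + 3 = 12
WMA = 3002 / 12 = 250.17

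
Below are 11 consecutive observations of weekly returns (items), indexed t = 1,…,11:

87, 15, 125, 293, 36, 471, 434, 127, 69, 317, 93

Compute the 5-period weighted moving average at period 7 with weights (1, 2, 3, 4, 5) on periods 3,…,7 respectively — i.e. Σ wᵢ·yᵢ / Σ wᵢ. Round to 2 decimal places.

Weighted sum: 1·125 + 2·293 + 3·36 + 4·471 + 5·434 = 125 + 586 + 108 + 1884 + 2170 = 4873
Weight total: 1 + 2 + 3 + 4 + 5 = 15
WMA = 4873 / 15 = 324.87

324.87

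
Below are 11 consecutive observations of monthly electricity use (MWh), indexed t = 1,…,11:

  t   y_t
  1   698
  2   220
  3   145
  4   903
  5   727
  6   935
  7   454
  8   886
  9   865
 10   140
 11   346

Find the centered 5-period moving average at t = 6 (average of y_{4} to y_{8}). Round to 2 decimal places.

781.00

Sum of periods 4–8: 903 + 727 + 935 + 454 + 886 = 3905
Divide by 5: 3905 / 5 = 781.00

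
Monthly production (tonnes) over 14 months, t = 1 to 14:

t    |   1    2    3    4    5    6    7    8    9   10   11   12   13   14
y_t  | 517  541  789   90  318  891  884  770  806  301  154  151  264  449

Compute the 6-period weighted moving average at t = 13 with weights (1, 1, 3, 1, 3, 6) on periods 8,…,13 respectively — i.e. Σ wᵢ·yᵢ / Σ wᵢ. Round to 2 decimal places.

Weighted sum: 1·770 + 1·806 + 3·301 + 1·154 + 3·151 + 6·264 = 770 + 806 + 903 + 154 + 453 + 1584 = 4670
Weight total: 1 + 1 + 3 + 1 + 3 + 6 = 15
WMA = 4670 / 15 = 311.33

311.33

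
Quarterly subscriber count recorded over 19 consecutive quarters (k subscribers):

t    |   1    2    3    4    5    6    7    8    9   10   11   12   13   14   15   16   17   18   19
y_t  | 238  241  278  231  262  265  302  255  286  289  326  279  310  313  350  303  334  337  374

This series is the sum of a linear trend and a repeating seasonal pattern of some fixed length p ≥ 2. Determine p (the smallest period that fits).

4

First differences y_{t+1} − y_t: 3, 37, -47, 31, 3, 37, -47, 31, 3, 37, …
The difference pattern repeats every 4 terms and not for any smaller step, so p = 4.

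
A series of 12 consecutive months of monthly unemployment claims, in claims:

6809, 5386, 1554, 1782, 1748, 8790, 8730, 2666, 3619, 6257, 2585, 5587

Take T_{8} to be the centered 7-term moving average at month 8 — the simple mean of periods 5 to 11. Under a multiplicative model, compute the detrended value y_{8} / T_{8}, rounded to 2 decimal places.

Trend T_8 = (1748 + 8790 + 8730 + 2666 + 3619 + 6257 + 2585) / 7 = 34395/7 = 4913.5714
Ratio to trend: 2666 / 4913.5714 = 0.54

0.54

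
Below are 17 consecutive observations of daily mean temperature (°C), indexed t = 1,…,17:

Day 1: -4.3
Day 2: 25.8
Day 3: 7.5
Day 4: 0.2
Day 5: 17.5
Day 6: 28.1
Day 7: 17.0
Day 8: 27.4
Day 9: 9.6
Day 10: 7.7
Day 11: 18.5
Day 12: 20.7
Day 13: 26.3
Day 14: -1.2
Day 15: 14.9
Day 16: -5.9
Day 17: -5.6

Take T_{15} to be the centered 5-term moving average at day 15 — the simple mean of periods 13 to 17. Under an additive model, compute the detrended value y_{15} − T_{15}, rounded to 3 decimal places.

9.200

Trend T_15 = (26.3 + (-1.2) + 14.9 + (-5.9) + (-5.6)) / 5 = 28.5/5 = 5.70000
Detrended value: 14.9 − 5.70000 = 9.200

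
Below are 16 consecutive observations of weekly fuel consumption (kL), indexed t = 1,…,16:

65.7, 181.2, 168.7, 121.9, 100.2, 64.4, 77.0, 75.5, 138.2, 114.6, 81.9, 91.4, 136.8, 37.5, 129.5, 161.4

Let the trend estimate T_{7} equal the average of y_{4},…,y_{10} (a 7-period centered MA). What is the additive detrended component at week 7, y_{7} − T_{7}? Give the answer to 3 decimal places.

Trend T_7 = (121.9 + 100.2 + 64.4 + 77.0 + 75.5 + 138.2 + 114.6) / 7 = 691.8/7 = 98.82857
Detrended value: 77.0 − 98.82857 = -21.829

-21.829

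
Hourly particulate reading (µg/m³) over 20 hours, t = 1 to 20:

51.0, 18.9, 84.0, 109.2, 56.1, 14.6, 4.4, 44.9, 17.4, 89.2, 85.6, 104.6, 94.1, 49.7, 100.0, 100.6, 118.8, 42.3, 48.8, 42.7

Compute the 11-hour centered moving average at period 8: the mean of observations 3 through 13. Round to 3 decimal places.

Sum of periods 3–13: 84.0 + 109.2 + 56.1 + 14.6 + 4.4 + 44.9 + 17.4 + 89.2 + 85.6 + 104.6 + 94.1 = 704.1
Divide by 11: 704.1 / 11 = 64.009

64.009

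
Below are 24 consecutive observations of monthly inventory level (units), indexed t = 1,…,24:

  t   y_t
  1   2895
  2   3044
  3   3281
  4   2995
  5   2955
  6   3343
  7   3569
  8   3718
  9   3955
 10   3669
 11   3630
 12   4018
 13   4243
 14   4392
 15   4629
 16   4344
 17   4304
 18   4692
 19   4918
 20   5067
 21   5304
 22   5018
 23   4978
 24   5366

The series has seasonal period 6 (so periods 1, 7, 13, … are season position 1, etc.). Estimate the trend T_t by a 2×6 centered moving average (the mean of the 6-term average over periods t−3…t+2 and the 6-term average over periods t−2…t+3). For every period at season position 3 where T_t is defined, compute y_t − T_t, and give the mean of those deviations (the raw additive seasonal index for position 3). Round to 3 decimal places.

251.417

Season position 3 occurs at t = 9, 15, 21 (where T_t is defined).
t=9: T_9 = 3703.58333; y_9 − T_9 = 3955 − 3703.58333 = 251.41667
t=15: T_15 = 4377.83333; y_15 − T_15 = 4629 − 4377.83333 = 251.16667
t=21: T_21 = 5052.33333; y_21 − T_21 = 5304 − 5052.33333 = 251.66667
Mean deviation: (251.41667 + 251.16667 + 251.66667) / 3 = 251.417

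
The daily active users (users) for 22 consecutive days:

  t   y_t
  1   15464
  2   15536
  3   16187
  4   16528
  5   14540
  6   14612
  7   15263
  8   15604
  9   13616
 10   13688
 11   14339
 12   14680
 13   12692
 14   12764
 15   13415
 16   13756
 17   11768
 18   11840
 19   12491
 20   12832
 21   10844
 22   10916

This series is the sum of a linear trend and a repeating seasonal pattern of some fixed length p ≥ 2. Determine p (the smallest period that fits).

4

First differences y_{t+1} − y_t: 72, 651, 341, -1988, 72, 651, 341, -1988, 72, 651, …
The difference pattern repeats every 4 terms and not for any smaller step, so p = 4.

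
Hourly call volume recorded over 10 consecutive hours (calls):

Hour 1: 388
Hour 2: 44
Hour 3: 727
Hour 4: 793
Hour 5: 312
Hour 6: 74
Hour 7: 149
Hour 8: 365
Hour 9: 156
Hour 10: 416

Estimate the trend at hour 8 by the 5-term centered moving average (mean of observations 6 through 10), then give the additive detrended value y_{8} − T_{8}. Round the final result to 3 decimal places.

133.000

Trend T_8 = (74 + 149 + 365 + 156 + 416) / 5 = 1160/5 = 232.00000
Detrended value: 365 − 232.00000 = 133.000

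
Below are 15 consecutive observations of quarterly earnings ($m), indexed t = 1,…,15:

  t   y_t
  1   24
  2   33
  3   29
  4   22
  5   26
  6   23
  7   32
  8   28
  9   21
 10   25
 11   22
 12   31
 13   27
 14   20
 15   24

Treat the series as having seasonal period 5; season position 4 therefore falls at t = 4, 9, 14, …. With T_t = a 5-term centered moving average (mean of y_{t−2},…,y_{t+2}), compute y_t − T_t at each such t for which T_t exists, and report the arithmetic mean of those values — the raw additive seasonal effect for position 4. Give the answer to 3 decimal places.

-4.600

Season position 4 occurs at t = 4, 9 (where T_t is defined).
t=4: T_4 = 26.60000; y_4 − T_4 = 22 − 26.60000 = -4.60000
t=9: T_9 = 25.60000; y_9 − T_9 = 21 − 25.60000 = -4.60000
Mean deviation: (-4.60000 + -4.60000) / 2 = -4.600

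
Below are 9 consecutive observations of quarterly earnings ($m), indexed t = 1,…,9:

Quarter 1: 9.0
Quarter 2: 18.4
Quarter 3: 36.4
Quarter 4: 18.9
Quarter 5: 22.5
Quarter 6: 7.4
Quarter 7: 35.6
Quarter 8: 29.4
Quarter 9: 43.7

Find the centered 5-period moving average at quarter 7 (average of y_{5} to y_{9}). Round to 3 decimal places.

Sum of periods 5–9: 22.5 + 7.4 + 35.6 + 29.4 + 43.7 = 138.6
Divide by 5: 138.6 / 5 = 27.720

27.720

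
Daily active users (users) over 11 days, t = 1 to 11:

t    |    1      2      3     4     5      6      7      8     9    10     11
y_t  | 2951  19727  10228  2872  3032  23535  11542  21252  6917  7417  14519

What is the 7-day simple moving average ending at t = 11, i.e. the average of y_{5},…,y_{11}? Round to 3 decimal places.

12602.000

Sum of periods 5–11: 3032 + 23535 + 11542 + 21252 + 6917 + 7417 + 14519 = 88214
Divide by 7: 88214 / 7 = 12602.000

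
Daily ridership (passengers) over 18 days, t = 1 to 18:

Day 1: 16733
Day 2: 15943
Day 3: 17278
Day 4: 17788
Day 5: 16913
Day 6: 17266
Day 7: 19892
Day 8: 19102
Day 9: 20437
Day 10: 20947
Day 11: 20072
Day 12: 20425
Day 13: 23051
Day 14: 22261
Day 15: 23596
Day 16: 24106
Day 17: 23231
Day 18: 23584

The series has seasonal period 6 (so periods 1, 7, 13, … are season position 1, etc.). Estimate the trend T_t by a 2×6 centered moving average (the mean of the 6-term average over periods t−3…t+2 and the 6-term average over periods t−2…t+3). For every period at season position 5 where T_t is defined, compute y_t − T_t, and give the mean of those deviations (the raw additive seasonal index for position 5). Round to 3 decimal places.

-863.583

Season position 5 occurs at t = 5, 11 (where T_t is defined).
t=5: T_5 = 17776.58333; y_5 − T_5 = 16913 − 17776.58333 = -863.58333
t=11: T_11 = 20935.58333; y_11 − T_11 = 20072 − 20935.58333 = -863.58333
Mean deviation: (-863.58333 + -863.58333) / 2 = -863.583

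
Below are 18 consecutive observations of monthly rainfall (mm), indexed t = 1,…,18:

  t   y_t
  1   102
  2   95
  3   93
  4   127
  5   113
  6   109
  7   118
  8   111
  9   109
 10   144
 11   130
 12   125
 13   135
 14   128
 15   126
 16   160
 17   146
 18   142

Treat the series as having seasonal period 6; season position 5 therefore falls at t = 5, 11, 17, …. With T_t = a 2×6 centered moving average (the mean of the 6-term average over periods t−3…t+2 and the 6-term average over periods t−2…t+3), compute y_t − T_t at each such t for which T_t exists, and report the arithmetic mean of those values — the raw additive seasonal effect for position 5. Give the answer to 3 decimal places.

2.708

Season position 5 occurs at t = 5, 11 (where T_t is defined).
t=5: T_5 = 110.50000; y_5 − T_5 = 113 − 110.50000 = 2.50000
t=11: T_11 = 127.08333; y_11 − T_11 = 130 − 127.08333 = 2.91667
Mean deviation: (2.50000 + 2.91667) / 2 = 2.708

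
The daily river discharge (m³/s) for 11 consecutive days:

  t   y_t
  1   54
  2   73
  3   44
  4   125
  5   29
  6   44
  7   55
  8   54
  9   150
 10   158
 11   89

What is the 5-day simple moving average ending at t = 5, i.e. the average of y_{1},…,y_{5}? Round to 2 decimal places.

Sum of periods 1–5: 54 + 73 + 44 + 125 + 29 = 325
Divide by 5: 325 / 5 = 65.00

65.00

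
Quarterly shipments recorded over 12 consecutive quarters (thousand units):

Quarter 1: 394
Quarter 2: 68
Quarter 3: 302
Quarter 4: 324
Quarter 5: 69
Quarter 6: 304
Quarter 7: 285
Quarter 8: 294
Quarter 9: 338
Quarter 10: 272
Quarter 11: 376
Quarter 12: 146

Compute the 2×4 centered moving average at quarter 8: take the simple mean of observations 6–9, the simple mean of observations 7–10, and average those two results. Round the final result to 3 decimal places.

301.250

Sum over 6–9: 304 + 285 + 294 + 338 = 1221
Sum over 7–10: 285 + 294 + 338 + 272 = 1189
CMA at t=8 = (1221 + 1189) / (2·4) = 2410 / 8 = 301.250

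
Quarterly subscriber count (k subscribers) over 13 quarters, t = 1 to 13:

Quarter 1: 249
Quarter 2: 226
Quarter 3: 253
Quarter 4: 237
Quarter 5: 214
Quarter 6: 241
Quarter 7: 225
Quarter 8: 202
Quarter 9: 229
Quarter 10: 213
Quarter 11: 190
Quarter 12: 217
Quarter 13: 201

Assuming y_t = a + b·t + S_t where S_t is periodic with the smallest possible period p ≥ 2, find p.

First differences y_{t+1} − y_t: -23, 27, -16, -23, 27, -16, -23, 27, …
The difference pattern repeats every 3 terms and not for any smaller step, so p = 3.

3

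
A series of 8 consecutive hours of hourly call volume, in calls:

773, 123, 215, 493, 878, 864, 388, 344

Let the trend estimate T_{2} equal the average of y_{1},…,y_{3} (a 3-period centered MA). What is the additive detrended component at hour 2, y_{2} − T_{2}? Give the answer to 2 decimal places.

Trend T_2 = (773 + 123 + 215) / 3 = 1111/3 = 370.3333
Detrended value: 123 − 370.3333 = -247.33

-247.33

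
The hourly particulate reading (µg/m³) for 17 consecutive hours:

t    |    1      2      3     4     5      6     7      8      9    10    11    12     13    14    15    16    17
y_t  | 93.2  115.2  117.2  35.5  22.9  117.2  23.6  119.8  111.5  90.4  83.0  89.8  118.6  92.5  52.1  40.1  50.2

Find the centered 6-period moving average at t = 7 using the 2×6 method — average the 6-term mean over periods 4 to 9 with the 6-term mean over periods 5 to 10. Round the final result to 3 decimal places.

Sum over 4–9: 35.5 + 22.9 + 117.2 + 23.6 + 119.8 + 111.5 = 430.5
Sum over 5–10: 22.9 + 117.2 + 23.6 + 119.8 + 111.5 + 90.4 = 485.4
CMA at t=7 = (430.5 + 485.4) / (2·6) = 915.9 / 12 = 76.325

76.325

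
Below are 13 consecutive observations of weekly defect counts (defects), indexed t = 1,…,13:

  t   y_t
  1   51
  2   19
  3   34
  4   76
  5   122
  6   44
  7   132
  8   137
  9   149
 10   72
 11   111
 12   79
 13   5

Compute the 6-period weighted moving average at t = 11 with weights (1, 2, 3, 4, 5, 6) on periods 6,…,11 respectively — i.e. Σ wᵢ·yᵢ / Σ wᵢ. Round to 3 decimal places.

Weighted sum: 1·44 + 2·132 + 3·137 + 4·149 + 5·72 + 6·111 = 44 + 264 + 411 + 596 + 360 + 666 = 2341
Weight total: 1 + 2 + 3 + 4 + 5 + 6 = 21
WMA = 2341 / 21 = 111.476

111.476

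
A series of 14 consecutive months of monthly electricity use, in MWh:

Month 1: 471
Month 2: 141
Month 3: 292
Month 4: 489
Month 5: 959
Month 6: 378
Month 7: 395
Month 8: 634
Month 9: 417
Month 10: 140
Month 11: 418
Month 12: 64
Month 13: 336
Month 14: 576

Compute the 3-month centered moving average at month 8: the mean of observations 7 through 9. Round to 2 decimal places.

482.00

Sum of periods 7–9: 395 + 634 + 417 = 1446
Divide by 3: 1446 / 3 = 482.00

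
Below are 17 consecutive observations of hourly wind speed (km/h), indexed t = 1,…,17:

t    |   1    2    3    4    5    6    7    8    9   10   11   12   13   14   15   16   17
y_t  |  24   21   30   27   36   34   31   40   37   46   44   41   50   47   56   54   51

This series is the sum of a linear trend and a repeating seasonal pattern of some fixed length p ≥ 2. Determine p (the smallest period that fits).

First differences y_{t+1} − y_t: -3, 9, -3, 9, -2, -3, 9, -3, 9, -2, -3, 9, …
The difference pattern repeats every 5 terms and not for any smaller step, so p = 5.

5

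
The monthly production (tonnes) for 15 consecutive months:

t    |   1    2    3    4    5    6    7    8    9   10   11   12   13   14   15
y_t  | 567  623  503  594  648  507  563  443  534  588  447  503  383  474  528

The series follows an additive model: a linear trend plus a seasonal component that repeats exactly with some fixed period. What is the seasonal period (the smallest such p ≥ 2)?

First differences y_{t+1} − y_t: 56, -120, 91, 54, -141, 56, -120, 91, 54, -141, 56, -120, …
The difference pattern repeats every 5 terms and not for any smaller step, so p = 5.

5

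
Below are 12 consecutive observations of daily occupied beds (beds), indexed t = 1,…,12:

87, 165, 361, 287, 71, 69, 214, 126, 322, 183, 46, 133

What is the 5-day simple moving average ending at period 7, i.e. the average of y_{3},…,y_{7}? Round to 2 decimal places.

Sum of periods 3–7: 361 + 287 + 71 + 69 + 214 = 1002
Divide by 5: 1002 / 5 = 200.40

200.40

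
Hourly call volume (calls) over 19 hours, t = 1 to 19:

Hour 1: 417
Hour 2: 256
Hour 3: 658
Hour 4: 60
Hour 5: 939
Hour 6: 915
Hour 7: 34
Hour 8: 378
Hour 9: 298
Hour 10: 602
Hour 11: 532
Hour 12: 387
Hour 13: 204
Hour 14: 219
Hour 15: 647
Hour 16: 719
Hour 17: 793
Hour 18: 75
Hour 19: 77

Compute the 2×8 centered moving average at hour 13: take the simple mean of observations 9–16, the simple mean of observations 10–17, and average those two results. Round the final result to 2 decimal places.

Sum over 9–16: 298 + 602 + 532 + 387 + 204 + 219 + 647 + 719 = 3608
Sum over 10–17: 602 + 532 + 387 + 204 + 219 + 647 + 719 + 793 = 4103
CMA at t=13 = (3608 + 4103) / (2·8) = 7711 / 16 = 481.94

481.94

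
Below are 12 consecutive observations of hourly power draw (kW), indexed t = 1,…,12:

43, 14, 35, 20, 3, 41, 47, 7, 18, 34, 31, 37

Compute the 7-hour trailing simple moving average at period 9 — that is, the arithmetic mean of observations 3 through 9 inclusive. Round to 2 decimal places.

24.43

Sum of periods 3–9: 35 + 20 + 3 + 41 + 47 + 7 + 18 = 171
Divide by 7: 171 / 7 = 24.43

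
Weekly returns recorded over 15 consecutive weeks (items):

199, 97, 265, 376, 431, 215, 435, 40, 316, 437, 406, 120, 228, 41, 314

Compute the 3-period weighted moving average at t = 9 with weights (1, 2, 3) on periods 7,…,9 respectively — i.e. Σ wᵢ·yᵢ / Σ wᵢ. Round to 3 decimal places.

Weighted sum: 1·435 + 2·40 + 3·316 = 435 + 80 + 948 = 1463
Weight total: 1 + 2 + 3 = 6
WMA = 1463 / 6 = 243.833

243.833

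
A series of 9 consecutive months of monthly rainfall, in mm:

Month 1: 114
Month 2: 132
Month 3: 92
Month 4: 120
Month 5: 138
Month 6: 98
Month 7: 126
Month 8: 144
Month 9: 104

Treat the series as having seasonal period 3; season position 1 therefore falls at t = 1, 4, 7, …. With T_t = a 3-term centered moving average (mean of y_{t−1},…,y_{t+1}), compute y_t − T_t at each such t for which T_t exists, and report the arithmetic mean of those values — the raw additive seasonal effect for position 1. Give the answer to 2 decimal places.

Season position 1 occurs at t = 4, 7 (where T_t is defined).
t=4: T_4 = 116.6667; y_4 − T_4 = 120 − 116.6667 = 3.3333
t=7: T_7 = 122.6667; y_7 − T_7 = 126 − 122.6667 = 3.3333
Mean deviation: (3.3333 + 3.3333) / 2 = 3.33

3.33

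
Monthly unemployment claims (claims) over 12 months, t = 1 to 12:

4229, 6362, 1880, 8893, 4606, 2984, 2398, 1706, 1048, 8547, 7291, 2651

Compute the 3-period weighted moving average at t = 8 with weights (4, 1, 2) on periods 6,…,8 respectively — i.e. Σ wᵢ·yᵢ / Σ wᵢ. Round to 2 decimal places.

Weighted sum: 4·2984 + 1·2398 + 2·1706 = 11936 + 2398 + 3412 = 17746
Weight total: 4 + 1 + 2 = 7
WMA = 17746 / 7 = 2535.14

2535.14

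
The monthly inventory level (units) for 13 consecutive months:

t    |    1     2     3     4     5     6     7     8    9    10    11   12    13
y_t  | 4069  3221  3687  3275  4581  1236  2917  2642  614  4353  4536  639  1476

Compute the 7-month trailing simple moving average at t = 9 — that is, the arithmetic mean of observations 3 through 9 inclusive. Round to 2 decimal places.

2707.43

Sum of periods 3–9: 3687 + 3275 + 4581 + 1236 + 2917 + 2642 + 614 = 18952
Divide by 7: 18952 / 7 = 2707.43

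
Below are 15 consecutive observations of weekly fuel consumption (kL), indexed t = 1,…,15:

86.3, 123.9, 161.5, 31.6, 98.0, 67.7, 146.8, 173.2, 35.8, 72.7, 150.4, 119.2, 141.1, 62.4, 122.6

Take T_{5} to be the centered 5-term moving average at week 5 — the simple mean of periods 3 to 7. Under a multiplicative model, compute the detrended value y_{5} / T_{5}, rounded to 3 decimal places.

Trend T_5 = (161.5 + 31.6 + 98.0 + 67.7 + 146.8) / 5 = 505.6/5 = 101.12000
Ratio to trend: 98.0 / 101.12000 = 0.969

0.969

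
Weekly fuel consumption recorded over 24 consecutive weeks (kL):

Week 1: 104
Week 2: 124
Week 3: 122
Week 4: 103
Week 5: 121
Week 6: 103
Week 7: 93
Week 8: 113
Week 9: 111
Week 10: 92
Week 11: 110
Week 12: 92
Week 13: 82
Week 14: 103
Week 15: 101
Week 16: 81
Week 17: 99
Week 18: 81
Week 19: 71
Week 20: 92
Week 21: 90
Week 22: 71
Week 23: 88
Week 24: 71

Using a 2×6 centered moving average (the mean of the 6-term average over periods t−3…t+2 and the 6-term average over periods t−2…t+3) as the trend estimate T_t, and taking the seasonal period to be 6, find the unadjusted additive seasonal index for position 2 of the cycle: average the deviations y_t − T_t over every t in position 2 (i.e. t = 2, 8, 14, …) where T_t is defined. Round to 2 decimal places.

Season position 2 occurs at t = 8, 14, 20 (where T_t is defined).
t=8: T_8 = 104.5833; y_8 − T_8 = 113 − 104.5833 = 8.4167
t=14: T_14 = 93.9167; y_14 − T_14 = 103 − 93.9167 = 9.0833
t=20: T_20 = 83.0833; y_20 − T_20 = 92 − 83.0833 = 8.9167
Mean deviation: (8.4167 + 9.0833 + 8.9167) / 3 = 8.81

8.81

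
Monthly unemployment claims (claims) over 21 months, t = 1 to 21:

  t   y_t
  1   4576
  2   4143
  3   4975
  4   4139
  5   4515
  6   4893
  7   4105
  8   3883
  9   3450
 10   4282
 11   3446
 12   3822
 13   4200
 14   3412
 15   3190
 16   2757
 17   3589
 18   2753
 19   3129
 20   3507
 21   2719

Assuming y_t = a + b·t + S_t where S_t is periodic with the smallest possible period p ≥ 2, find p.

7

First differences y_{t+1} − y_t: -433, 832, -836, 376, 378, -788, -222, -433, 832, -836, 376, 378, -788, -222, -433, 832, …
The difference pattern repeats every 7 terms and not for any smaller step, so p = 7.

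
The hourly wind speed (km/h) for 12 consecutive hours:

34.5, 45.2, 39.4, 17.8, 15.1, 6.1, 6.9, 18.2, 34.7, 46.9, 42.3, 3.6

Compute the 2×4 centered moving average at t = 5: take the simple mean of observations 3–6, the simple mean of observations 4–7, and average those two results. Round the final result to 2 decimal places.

Sum over 3–6: 39.4 + 17.8 + 15.1 + 6.1 = 78.4
Sum over 4–7: 17.8 + 15.1 + 6.1 + 6.9 = 45.9
CMA at t=5 = (78.4 + 45.9) / (2·4) = 124.3 / 8 = 15.54

15.54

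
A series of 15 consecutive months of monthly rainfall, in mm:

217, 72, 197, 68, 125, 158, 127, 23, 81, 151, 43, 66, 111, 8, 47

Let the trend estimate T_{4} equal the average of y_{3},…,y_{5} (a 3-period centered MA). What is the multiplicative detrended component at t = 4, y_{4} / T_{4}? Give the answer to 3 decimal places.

0.523

Trend T_4 = (197 + 68 + 125) / 3 = 390/3 = 130.00000
Ratio to trend: 68 / 130.00000 = 0.523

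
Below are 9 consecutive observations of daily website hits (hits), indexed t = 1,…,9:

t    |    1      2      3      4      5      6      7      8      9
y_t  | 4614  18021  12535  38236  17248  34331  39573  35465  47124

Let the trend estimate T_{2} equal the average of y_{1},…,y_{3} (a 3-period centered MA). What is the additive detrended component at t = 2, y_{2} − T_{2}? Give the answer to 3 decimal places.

6297.667

Trend T_2 = (4614 + 18021 + 12535) / 3 = 35170/3 = 11723.33333
Detrended value: 18021 − 11723.33333 = 6297.667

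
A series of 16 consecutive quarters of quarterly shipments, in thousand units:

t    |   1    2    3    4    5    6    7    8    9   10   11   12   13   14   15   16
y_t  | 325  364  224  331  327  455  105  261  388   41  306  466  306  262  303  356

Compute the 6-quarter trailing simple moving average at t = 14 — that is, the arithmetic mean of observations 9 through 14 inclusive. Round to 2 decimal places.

294.83

Sum of periods 9–14: 388 + 41 + 306 + 466 + 306 + 262 = 1769
Divide by 6: 1769 / 6 = 294.83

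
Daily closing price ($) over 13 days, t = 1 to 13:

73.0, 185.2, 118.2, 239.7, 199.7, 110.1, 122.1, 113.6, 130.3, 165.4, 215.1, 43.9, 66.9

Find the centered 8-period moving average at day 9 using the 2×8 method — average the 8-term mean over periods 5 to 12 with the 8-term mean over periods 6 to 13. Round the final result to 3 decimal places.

129.225

Sum over 5–12: 199.7 + 110.1 + 122.1 + 113.6 + 130.3 + 165.4 + 215.1 + 43.9 = 1100.2
Sum over 6–13: 110.1 + 122.1 + 113.6 + 130.3 + 165.4 + 215.1 + 43.9 + 66.9 = 967.4
CMA at t=9 = (1100.2 + 967.4) / (2·8) = 2067.6 / 16 = 129.225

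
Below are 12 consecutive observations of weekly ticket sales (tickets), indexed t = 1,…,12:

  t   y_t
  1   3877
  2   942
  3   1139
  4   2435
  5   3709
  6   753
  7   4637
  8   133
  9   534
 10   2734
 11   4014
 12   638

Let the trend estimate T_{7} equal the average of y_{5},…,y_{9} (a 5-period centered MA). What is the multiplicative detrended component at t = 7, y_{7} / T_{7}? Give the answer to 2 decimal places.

Trend T_7 = (3709 + 753 + 4637 + 133 + 534) / 5 = 9766/5 = 1953.2000
Ratio to trend: 4637 / 1953.2000 = 2.37

2.37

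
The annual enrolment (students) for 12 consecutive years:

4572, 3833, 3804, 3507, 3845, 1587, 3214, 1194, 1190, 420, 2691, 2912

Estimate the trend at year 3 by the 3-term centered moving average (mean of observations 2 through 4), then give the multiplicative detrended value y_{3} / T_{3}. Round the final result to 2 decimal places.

Trend T_3 = (3833 + 3804 + 3507) / 3 = 11144/3 = 3714.6667
Ratio to trend: 3804 / 3714.6667 = 1.02

1.02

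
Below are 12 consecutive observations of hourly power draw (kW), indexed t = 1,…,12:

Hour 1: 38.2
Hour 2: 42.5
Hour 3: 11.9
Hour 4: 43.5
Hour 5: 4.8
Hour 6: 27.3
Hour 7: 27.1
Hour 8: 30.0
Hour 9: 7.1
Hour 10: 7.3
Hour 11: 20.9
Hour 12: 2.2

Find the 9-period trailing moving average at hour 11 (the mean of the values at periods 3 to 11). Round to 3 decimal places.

Sum of periods 3–11: 11.9 + 43.5 + 4.8 + 27.3 + 27.1 + 30.0 + 7.1 + 7.3 + 20.9 = 179.9
Divide by 9: 179.9 / 9 = 19.989

19.989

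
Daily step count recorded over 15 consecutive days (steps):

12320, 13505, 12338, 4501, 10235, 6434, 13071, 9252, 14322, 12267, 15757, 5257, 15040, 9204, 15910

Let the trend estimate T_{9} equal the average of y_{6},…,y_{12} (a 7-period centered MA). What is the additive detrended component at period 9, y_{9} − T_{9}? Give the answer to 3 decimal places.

3413.429

Trend T_9 = (6434 + 13071 + 9252 + 14322 + 12267 + 15757 + 5257) / 7 = 76360/7 = 10908.57143
Detrended value: 14322 − 10908.57143 = 3413.429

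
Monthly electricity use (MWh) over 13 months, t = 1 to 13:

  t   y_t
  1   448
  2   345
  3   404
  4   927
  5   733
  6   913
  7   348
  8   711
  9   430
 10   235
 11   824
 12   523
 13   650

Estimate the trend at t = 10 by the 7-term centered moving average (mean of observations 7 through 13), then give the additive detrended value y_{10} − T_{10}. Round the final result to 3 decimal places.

-296.571

Trend T_10 = (348 + 711 + 430 + 235 + 824 + 523 + 650) / 7 = 3721/7 = 531.57143
Detrended value: 235 − 531.57143 = -296.571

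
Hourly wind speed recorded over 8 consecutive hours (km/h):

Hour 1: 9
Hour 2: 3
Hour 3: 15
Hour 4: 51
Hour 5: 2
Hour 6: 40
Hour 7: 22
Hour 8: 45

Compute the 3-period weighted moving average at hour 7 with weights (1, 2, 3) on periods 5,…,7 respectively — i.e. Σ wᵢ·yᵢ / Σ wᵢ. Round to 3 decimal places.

24.667

Weighted sum: 1·2 + 2·40 + 3·22 = 2 + 80 + 66 = 148
Weight total: 1 + 2 + 3 = 6
WMA = 148 / 6 = 24.667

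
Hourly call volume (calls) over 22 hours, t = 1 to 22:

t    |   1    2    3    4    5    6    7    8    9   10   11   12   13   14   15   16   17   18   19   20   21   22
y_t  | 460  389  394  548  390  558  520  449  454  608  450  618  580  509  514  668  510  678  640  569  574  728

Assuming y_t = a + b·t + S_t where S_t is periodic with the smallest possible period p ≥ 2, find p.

First differences y_{t+1} − y_t: -71, 5, 154, -158, 168, -38, -71, 5, 154, -158, 168, -38, -71, 5, …
The difference pattern repeats every 6 terms and not for any smaller step, so p = 6.

6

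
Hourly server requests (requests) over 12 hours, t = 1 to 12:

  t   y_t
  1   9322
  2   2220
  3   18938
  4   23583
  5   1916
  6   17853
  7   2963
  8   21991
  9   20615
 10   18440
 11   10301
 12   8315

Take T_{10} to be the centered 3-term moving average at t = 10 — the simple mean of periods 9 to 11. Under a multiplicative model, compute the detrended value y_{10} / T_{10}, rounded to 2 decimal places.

1.12

Trend T_10 = (20615 + 18440 + 10301) / 3 = 49356/3 = 16452.0000
Ratio to trend: 18440 / 16452.0000 = 1.12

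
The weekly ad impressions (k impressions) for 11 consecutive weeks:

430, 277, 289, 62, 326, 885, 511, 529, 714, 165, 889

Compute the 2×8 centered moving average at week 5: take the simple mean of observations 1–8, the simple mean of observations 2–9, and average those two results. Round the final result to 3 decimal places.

Sum over 1–8: 430 + 277 + 289 + 62 + 326 + 885 + 511 + 529 = 3309
Sum over 2–9: 277 + 289 + 62 + 326 + 885 + 511 + 529 + 714 = 3593
CMA at t=5 = (3309 + 3593) / (2·8) = 6902 / 16 = 431.375

431.375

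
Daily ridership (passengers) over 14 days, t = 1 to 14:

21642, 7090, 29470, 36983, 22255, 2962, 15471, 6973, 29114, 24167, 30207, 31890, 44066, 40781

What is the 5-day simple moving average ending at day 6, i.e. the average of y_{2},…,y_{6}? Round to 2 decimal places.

19752.00

Sum of periods 2–6: 7090 + 29470 + 36983 + 22255 + 2962 = 98760
Divide by 5: 98760 / 5 = 19752.00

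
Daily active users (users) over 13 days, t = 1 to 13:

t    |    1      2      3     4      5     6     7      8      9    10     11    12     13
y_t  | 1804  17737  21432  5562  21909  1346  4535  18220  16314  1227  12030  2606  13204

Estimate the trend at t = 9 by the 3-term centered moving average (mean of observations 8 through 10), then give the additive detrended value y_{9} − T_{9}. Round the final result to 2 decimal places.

4393.67

Trend T_9 = (18220 + 16314 + 1227) / 3 = 35761/3 = 11920.3333
Detrended value: 16314 − 11920.3333 = 4393.67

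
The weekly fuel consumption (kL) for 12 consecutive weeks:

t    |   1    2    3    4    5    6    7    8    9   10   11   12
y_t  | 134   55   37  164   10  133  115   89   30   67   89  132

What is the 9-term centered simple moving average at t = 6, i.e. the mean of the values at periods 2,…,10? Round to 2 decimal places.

Sum of periods 2–10: 55 + 37 + 164 + 10 + 133 + 115 + 89 + 30 + 67 = 700
Divide by 9: 700 / 9 = 77.78

77.78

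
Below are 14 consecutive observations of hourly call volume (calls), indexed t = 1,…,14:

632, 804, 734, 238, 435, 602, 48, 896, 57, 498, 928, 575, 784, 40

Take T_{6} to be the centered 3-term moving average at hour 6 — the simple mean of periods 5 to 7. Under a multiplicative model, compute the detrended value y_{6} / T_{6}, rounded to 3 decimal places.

1.665

Trend T_6 = (435 + 602 + 48) / 3 = 1085/3 = 361.66667
Ratio to trend: 602 / 361.66667 = 1.665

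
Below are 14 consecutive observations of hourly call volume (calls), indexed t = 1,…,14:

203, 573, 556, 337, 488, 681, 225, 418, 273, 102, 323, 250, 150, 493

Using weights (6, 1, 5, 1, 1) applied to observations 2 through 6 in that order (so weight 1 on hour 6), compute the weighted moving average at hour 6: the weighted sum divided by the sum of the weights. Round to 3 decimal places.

Weighted sum: 6·573 + 1·556 + 5·337 + 1·488 + 1·681 = 3438 + 556 + 1685 + 488 + 681 = 6848
Weight total: 6 + 1 + 5 + 1 + 1 = 14
WMA = 6848 / 14 = 489.143

489.143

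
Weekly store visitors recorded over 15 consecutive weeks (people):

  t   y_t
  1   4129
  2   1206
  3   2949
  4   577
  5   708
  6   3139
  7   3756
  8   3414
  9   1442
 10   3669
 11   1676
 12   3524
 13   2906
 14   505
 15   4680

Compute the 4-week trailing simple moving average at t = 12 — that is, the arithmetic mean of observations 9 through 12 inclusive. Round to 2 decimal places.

Sum of periods 9–12: 1442 + 3669 + 1676 + 3524 = 10311
Divide by 4: 10311 / 4 = 2577.75

2577.75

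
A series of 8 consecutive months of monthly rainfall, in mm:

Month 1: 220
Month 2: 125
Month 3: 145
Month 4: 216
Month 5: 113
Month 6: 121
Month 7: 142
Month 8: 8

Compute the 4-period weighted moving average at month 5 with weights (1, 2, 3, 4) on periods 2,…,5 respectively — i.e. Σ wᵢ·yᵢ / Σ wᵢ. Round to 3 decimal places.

Weighted sum: 1·125 + 2·145 + 3·216 + 4·113 = 125 + 290 + 648 + 452 = 1515
Weight total: 1 + 2 + 3 + 4 = 10
WMA = 1515 / 10 = 151.500

151.500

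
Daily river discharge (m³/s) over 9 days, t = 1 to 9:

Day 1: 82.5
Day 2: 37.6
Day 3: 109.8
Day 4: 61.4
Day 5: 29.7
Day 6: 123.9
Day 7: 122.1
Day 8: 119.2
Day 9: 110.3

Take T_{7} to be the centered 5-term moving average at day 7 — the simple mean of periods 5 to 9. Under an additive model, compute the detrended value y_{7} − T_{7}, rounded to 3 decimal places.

21.060

Trend T_7 = (29.7 + 123.9 + 122.1 + 119.2 + 110.3) / 5 = 505.2/5 = 101.04000
Detrended value: 122.1 − 101.04000 = 21.060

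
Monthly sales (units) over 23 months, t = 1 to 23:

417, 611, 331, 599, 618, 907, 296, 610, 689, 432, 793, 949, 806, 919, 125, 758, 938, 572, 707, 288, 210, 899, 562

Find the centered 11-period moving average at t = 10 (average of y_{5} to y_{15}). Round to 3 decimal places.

649.455

Sum of periods 5–15: 618 + 907 + 296 + 610 + 689 + 432 + 793 + 949 + 806 + 919 + 125 = 7144
Divide by 11: 7144 / 11 = 649.455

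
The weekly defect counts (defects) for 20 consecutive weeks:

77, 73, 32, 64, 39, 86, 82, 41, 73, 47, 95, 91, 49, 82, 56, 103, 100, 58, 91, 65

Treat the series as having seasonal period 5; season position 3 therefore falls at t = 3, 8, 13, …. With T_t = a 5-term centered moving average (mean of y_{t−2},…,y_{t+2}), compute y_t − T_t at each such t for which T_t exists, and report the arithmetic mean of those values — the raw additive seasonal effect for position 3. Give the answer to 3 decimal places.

-25.200

Season position 3 occurs at t = 3, 8, 13, 18 (where T_t is defined).
t=3: T_3 = 57.00000; y_3 − T_3 = 32 − 57.00000 = -25.00000
t=8: T_8 = 65.80000; y_8 − T_8 = 41 − 65.80000 = -24.80000
t=13: T_13 = 74.60000; y_13 − T_13 = 49 − 74.60000 = -25.60000
t=18: T_18 = 83.40000; y_18 − T_18 = 58 − 83.40000 = -25.40000
Mean deviation: (-25.00000 + -24.80000 + -25.60000 + -25.40000) / 4 = -25.200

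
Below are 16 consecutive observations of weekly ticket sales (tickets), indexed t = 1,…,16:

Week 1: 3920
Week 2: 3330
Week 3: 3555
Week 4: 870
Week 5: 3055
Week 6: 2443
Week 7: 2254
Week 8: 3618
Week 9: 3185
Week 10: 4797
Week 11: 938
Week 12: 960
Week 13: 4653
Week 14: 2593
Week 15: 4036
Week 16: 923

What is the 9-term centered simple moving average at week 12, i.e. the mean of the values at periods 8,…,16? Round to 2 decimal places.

Sum of periods 8–16: 3618 + 3185 + 4797 + 938 + 960 + 4653 + 2593 + 4036 + 923 = 25703
Divide by 9: 25703 / 9 = 2855.89

2855.89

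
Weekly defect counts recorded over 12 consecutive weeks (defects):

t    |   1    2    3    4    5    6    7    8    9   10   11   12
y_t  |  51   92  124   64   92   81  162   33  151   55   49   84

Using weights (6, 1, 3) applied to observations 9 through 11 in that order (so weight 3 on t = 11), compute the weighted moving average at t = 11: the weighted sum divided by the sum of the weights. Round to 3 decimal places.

Weighted sum: 6·151 + 1·55 + 3·49 = 906 + 55 + 147 = 1108
Weight total: 6 + 1 + 3 = 10
WMA = 1108 / 10 = 110.800

110.800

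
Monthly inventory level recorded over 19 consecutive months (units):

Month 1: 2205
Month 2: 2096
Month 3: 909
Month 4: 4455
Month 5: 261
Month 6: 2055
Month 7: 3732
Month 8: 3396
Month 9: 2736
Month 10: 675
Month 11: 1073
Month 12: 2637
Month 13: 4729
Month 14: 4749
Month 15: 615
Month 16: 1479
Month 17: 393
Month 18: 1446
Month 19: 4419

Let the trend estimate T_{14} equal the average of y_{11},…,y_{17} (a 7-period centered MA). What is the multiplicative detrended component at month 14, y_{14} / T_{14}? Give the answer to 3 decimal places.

2.121

Trend T_14 = (1073 + 2637 + 4729 + 4749 + 615 + 1479 + 393) / 7 = 15675/7 = 2239.28571
Ratio to trend: 4749 / 2239.28571 = 2.121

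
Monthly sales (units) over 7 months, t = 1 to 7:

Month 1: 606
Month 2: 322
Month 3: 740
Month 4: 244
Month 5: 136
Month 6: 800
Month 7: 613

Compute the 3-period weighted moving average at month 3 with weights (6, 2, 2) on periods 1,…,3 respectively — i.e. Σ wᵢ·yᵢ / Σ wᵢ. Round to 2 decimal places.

576.00

Weighted sum: 6·606 + 2·322 + 2·740 = 3636 + 644 + 1480 = 5760
Weight total: 6 + 2 + 2 = 10
WMA = 5760 / 10 = 576.00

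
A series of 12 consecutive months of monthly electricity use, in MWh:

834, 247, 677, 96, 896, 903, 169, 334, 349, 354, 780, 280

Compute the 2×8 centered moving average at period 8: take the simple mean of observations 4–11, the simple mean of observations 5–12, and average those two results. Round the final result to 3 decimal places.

496.625

Sum over 4–11: 96 + 896 + 903 + 169 + 334 + 349 + 354 + 780 = 3881
Sum over 5–12: 896 + 903 + 169 + 334 + 349 + 354 + 780 + 280 = 4065
CMA at t=8 = (3881 + 4065) / (2·8) = 7946 / 16 = 496.625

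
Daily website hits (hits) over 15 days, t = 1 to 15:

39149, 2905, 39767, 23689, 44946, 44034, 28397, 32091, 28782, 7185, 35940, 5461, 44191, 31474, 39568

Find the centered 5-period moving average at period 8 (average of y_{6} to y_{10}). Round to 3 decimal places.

Sum of periods 6–10: 44034 + 28397 + 32091 + 28782 + 7185 = 140489
Divide by 5: 140489 / 5 = 28097.800

28097.800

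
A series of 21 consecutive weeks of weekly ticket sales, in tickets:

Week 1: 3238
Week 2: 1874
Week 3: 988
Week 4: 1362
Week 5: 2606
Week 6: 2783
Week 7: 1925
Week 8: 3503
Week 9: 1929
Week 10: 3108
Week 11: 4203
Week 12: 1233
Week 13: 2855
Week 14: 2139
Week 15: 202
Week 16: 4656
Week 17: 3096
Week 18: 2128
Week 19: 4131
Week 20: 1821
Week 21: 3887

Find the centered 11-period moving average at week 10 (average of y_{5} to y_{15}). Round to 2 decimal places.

2407.82

Sum of periods 5–15: 2606 + 2783 + 1925 + 3503 + 1929 + 3108 + 4203 + 1233 + 2855 + 2139 + 202 = 26486
Divide by 11: 26486 / 11 = 2407.82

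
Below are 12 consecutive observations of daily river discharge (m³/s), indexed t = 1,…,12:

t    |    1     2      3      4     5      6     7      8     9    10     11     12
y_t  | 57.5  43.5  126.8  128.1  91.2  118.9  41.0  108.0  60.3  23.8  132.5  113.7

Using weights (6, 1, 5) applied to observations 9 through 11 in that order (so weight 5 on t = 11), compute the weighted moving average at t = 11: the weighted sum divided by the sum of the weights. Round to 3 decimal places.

Weighted sum: 6·60.3 + 1·23.8 + 5·132.5 = 361.8 + 23.8 + 662.5 = 1048.1
Weight total: 6 + 1 + 5 = 12
WMA = 1048.1 / 12 = 87.342

87.342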